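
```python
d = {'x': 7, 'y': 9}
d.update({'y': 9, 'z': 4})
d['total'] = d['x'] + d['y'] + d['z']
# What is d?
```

After line 1: d = {'x': 7, 'y': 9}
After line 2 (y overwritten, z added): d = {'x': 7, 'y': 9, 'z': 4}
After line 3 (total = 7 + 9 + 4 = 20): d = {'x': 7, 'y': 9, 'z': 4, 'total': 20}

{'x': 7, 'y': 9, 'z': 4, 'total': 20}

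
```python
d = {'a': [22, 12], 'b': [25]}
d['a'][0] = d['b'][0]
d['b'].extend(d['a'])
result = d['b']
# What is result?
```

After line 1: d = {'a': [22, 12], 'b': [25]}
After line 2 (a[0] = b[0] = 25): d = {'a': [25, 12], 'b': [25]}
After line 3 (b.extend(a) appends [25, 12]): d = {'a': [25, 12], 'b': [25, 25, 12]}
After line 4: result = d['b'] = [25, 25, 12]

[25, 25, 12]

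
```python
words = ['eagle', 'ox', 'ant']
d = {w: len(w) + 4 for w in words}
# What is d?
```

{'eagle': 9, 'ox': 6, 'ant': 7}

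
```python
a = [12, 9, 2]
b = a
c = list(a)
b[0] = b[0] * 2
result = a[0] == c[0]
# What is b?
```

After line 1: a = [12, 9, 2]
After line 2 (b = a, alias): a = [12, 9, 2], b = [12, 9, 2]
After line 3 (c = list(a) is a copy, new object): c = [12, 9, 2]
After line 4 (b[0] = 12 * 2 = 24; mutates shared a/b): a = b = [24, 9, 2], c = [12, 9, 2]
After line 5 (a[0] = 24, c[0] = 12; result = False)

[24, 9, 2]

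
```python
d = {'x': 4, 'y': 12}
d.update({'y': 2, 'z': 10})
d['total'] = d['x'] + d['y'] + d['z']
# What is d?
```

After line 1: d = {'x': 4, 'y': 12}
After line 2 (y overwritten, z added): d = {'x': 4, 'y': 2, 'z': 10}
After line 3 (total = 4 + 2 + 10 = 16): d = {'x': 4, 'y': 2, 'z': 10, 'total': 16}

{'x': 4, 'y': 2, 'z': 10, 'total': 16}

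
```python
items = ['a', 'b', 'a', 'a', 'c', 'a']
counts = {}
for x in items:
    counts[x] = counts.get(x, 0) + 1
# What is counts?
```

Initial: counts = {}, items = ['a', 'b', 'a', 'a', 'c', 'a']
See 'a': counts = {'a': 1}
See 'b': counts = {'a': 1, 'b': 1}
See 'a': counts = {'a': 2, 'b': 1}
See 'a': counts = {'a': 3, 'b': 1}
See 'c': counts = {'a': 3, 'b': 1, 'c': 1}
See 'a': counts = {'a': 4, 'b': 1, 'c': 1}

{'a': 4, 'b': 1, 'c': 1}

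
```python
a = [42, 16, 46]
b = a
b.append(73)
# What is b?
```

After line 1: a = [42, 16, 46]
After line 2 (b = a is an alias, same object): a = [42, 16, 46], b = [42, 16, 46]
After line 3 (b.append mutates the shared list): a = [42, 16, 46, 73], b = [42, 16, 46, 73]

[42, 16, 46, 73]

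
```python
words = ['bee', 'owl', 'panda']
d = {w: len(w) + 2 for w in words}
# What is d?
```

{'bee': 5, 'owl': 5, 'panda': 7}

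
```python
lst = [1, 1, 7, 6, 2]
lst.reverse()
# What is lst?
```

[2, 6, 7, 1, 1]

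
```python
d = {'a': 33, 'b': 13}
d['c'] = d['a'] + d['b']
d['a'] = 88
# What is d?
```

After line 1: d = {'a': 33, 'b': 13}
After line 2 (d['c'] = 33 + 13): d = {'a': 33, 'b': 13, 'c': 46}
After line 3: d = {'a': 88, 'b': 13, 'c': 46}

{'a': 88, 'b': 13, 'c': 46}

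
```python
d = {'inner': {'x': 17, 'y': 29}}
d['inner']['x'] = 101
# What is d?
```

After line 1: d = {'inner': {'x': 17, 'y': 29}}
After line 2 (inner x overwritten): d = {'inner': {'x': 101, 'y': 29}}

{'inner': {'x': 101, 'y': 29}}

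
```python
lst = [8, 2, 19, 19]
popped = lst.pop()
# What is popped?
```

19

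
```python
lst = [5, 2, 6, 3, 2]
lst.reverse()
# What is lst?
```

[2, 3, 6, 2, 5]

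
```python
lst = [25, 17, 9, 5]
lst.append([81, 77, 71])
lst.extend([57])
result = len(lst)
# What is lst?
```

After line 1: lst = [25, 17, 9, 5]
After line 2 (append adds [81, 77, 71] as single element): lst = [25, 17, 9, 5, [81, 77, 71]]
After line 3 (extend unpacks [57], adds 57): lst = [25, 17, 9, 5, [81, 77, 71], 57]
After line 4: result = len(lst) = 6

[25, 17, 9, 5, [81, 77, 71], 57]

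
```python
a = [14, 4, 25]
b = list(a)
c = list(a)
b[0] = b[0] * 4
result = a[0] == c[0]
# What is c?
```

After line 1: a = [14, 4, 25]
After line 2 (b = list(a), copy): a = [14, 4, 25], b = [14, 4, 25]
After line 3 (c = list(a) is a copy, new object): c = [14, 4, 25]
After line 4 (b[0] = 14 * 4 = 56; only b mutates (copy)): a = [14, 4, 25], b = [56, 4, 25], c = [14, 4, 25]
After line 5 (a[0] = 14, c[0] = 14; result = True)

[14, 4, 25]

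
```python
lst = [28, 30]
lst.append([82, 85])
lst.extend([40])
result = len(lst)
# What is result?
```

After line 1: lst = [28, 30]
After line 2 (append adds [82, 85] as single element): lst = [28, 30, [82, 85]]
After line 3 (extend unpacks [40], adds 40): lst = [28, 30, [82, 85], 40]
After line 4: result = len(lst) = 4

4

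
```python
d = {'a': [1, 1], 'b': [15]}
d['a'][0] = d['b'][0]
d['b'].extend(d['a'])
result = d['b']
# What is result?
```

After line 1: d = {'a': [1, 1], 'b': [15]}
After line 2 (a[0] = b[0] = 15): d = {'a': [15, 1], 'b': [15]}
After line 3 (b.extend(a) appends [15, 1]): d = {'a': [15, 1], 'b': [15, 15, 1]}
After line 4: result = d['b'] = [15, 15, 1]

[15, 15, 1]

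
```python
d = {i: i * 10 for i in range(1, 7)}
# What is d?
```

{1: 10, 2: 20, 3: 30, 4: 40, 5: 50, 6: 60}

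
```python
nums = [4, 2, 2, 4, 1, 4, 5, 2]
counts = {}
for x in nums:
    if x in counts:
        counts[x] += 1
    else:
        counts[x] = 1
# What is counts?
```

Initial: counts = {}, nums = [4, 2, 2, 4, 1, 4, 5, 2]
See 4: counts = {4: 1}
See 2: counts = {4: 1, 2: 1}
See 2: counts = {4: 1, 2: 2}
See 4: counts = {4: 2, 2: 2}
See 1: counts = {4: 2, 2: 2, 1: 1}
See 4: counts = {4: 3, 2: 2, 1: 1}
See 5: counts = {4: 3, 2: 2, 1: 1, 5: 1}
See 2: counts = {4: 3, 2: 3, 1: 1, 5: 1}

{4: 3, 2: 3, 1: 1, 5: 1}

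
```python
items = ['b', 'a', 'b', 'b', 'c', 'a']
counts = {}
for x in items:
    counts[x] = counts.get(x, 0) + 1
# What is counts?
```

Initial: counts = {}, items = ['b', 'a', 'b', 'b', 'c', 'a']
See 'b': counts = {'b': 1}
See 'a': counts = {'b': 1, 'a': 1}
See 'b': counts = {'b': 2, 'a': 1}
See 'b': counts = {'b': 3, 'a': 1}
See 'c': counts = {'b': 3, 'a': 1, 'c': 1}
See 'a': counts = {'b': 3, 'a': 2, 'c': 1}

{'b': 3, 'a': 2, 'c': 1}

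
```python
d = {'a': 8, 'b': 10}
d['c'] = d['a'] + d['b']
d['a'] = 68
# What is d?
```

After line 1: d = {'a': 8, 'b': 10}
After line 2 (d['c'] = 8 + 10): d = {'a': 8, 'b': 10, 'c': 18}
After line 3: d = {'a': 68, 'b': 10, 'c': 18}

{'a': 68, 'b': 10, 'c': 18}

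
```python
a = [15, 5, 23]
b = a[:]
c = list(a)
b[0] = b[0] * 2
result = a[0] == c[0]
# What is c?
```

After line 1: a = [15, 5, 23]
After line 2 (b = a[:], copy): a = [15, 5, 23], b = [15, 5, 23]
After line 3 (c = list(a) is a copy, new object): c = [15, 5, 23]
After line 4 (b[0] = 15 * 2 = 30; only b mutates (copy)): a = [15, 5, 23], b = [30, 5, 23], c = [15, 5, 23]
After line 5 (a[0] = 15, c[0] = 15; result = True)

[15, 5, 23]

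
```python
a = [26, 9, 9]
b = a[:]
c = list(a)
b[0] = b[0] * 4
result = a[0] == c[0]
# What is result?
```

After line 1: a = [26, 9, 9]
After line 2 (b = a[:], copy): a = [26, 9, 9], b = [26, 9, 9]
After line 3 (c = list(a) is a copy, new object): c = [26, 9, 9]
After line 4 (b[0] = 26 * 4 = 104; only b mutates (copy)): a = [26, 9, 9], b = [104, 9, 9], c = [26, 9, 9]
After line 5 (a[0] = 26, c[0] = 26; result = True)

True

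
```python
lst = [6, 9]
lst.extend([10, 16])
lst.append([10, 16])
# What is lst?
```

After line 1: lst = [6, 9]
After line 2 (extend unpacks [10, 16]): lst = [6, 9, 10, 16]
After line 3 (append adds [10, 16] as single element): lst = [6, 9, 10, 16, [10, 16]]

[6, 9, 10, 16, [10, 16]]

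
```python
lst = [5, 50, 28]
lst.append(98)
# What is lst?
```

[5, 50, 28, 98]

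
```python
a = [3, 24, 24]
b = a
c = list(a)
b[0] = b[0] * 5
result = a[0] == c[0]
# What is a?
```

After line 1: a = [3, 24, 24]
After line 2 (b = a, alias): a = [3, 24, 24], b = [3, 24, 24]
After line 3 (c = list(a) is a copy, new object): c = [3, 24, 24]
After line 4 (b[0] = 3 * 5 = 15; mutates shared a/b): a = b = [15, 24, 24], c = [3, 24, 24]
After line 5 (a[0] = 15, c[0] = 3; result = False)

[15, 24, 24]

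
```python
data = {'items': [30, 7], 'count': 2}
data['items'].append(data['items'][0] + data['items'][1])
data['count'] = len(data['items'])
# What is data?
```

After line 1: data = {'items': [30, 7], 'count': 2}
After line 2 (append 30 + 7 = 37): data = {'items': [30, 7, 37], 'count': 2}
After line 3 (count = len(items) = 3): data = {'items': [30, 7, 37], 'count': 3}

{'items': [30, 7, 37], 'count': 3}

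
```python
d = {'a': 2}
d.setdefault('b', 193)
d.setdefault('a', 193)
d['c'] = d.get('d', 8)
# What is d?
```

After line 1: d = {'a': 2}
After line 2 (setdefault adds 'b'=193): d = {'a': 2, 'b': 193}
After line 3 (setdefault 'a' no-op, already exists): d = {'a': 2, 'b': 193}
After line 4 (get('d', 8) returns default since 'd' not in d): d = {'a': 2, 'b': 193, 'c': 8}

{'a': 2, 'b': 193, 'c': 8}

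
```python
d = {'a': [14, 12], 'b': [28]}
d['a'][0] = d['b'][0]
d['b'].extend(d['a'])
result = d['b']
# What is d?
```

After line 1: d = {'a': [14, 12], 'b': [28]}
After line 2 (a[0] = b[0] = 28): d = {'a': [28, 12], 'b': [28]}
After line 3 (b.extend(a) appends [28, 12]): d = {'a': [28, 12], 'b': [28, 28, 12]}
After line 4: result = d['b'] = [28, 28, 12]

{'a': [28, 12], 'b': [28, 28, 12]}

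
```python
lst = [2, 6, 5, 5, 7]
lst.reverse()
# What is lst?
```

[7, 5, 5, 6, 2]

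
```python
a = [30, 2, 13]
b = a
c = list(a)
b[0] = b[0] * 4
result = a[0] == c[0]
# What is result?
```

After line 1: a = [30, 2, 13]
After line 2 (b = a, alias): a = [30, 2, 13], b = [30, 2, 13]
After line 3 (c = list(a) is a copy, new object): c = [30, 2, 13]
After line 4 (b[0] = 30 * 4 = 120; mutates shared a/b): a = b = [120, 2, 13], c = [30, 2, 13]
After line 5 (a[0] = 120, c[0] = 30; result = False)

False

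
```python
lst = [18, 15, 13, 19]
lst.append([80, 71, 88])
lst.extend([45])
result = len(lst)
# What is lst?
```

After line 1: lst = [18, 15, 13, 19]
After line 2 (append adds [80, 71, 88] as single element): lst = [18, 15, 13, 19, [80, 71, 88]]
After line 3 (extend unpacks [45], adds 45): lst = [18, 15, 13, 19, [80, 71, 88], 45]
After line 4: result = len(lst) = 6

[18, 15, 13, 19, [80, 71, 88], 45]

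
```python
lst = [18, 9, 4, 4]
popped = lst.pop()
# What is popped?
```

4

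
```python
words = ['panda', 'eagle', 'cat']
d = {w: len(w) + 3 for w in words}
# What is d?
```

{'panda': 8, 'eagle': 8, 'cat': 6}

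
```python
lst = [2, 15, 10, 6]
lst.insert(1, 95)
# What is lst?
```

[2, 95, 15, 10, 6]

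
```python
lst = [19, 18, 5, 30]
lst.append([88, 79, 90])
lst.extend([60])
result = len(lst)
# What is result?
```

After line 1: lst = [19, 18, 5, 30]
After line 2 (append adds [88, 79, 90] as single element): lst = [19, 18, 5, 30, [88, 79, 90]]
After line 3 (extend unpacks [60], adds 60): lst = [19, 18, 5, 30, [88, 79, 90], 60]
After line 4: result = len(lst) = 6

6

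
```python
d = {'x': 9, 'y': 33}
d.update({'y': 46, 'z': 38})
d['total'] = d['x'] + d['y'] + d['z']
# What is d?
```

After line 1: d = {'x': 9, 'y': 33}
After line 2 (y overwritten, z added): d = {'x': 9, 'y': 46, 'z': 38}
After line 3 (total = 9 + 46 + 38 = 93): d = {'x': 9, 'y': 46, 'z': 38, 'total': 93}

{'x': 9, 'y': 46, 'z': 38, 'total': 93}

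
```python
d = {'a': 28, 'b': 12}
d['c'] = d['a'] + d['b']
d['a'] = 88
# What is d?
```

After line 1: d = {'a': 28, 'b': 12}
After line 2 (d['c'] = 28 + 12): d = {'a': 28, 'b': 12, 'c': 40}
After line 3: d = {'a': 88, 'b': 12, 'c': 40}

{'a': 88, 'b': 12, 'c': 40}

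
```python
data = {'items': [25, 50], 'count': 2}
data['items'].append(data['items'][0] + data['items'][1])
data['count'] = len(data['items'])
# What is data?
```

After line 1: data = {'items': [25, 50], 'count': 2}
After line 2 (append 25 + 50 = 75): data = {'items': [25, 50, 75], 'count': 2}
After line 3 (count = len(items) = 3): data = {'items': [25, 50, 75], 'count': 3}

{'items': [25, 50, 75], 'count': 3}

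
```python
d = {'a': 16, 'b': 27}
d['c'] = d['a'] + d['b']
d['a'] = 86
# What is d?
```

After line 1: d = {'a': 16, 'b': 27}
After line 2 (d['c'] = 16 + 27): d = {'a': 16, 'b': 27, 'c': 43}
After line 3: d = {'a': 86, 'b': 27, 'c': 43}

{'a': 86, 'b': 27, 'c': 43}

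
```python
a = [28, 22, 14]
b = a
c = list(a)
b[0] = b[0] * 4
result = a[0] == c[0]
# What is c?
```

After line 1: a = [28, 22, 14]
After line 2 (b = a, alias): a = [28, 22, 14], b = [28, 22, 14]
After line 3 (c = list(a) is a copy, new object): c = [28, 22, 14]
After line 4 (b[0] = 28 * 4 = 112; mutates shared a/b): a = b = [112, 22, 14], c = [28, 22, 14]
After line 5 (a[0] = 112, c[0] = 28; result = False)

[28, 22, 14]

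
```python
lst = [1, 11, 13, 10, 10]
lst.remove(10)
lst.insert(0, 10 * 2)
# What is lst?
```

After line 1: lst = [1, 11, 13, 10, 10]
After line 2 (remove first 10): lst = [1, 11, 13, 10]
After line 3 (insert 20 at index 0): lst = [20, 1, 11, 13, 10]

[20, 1, 11, 13, 10]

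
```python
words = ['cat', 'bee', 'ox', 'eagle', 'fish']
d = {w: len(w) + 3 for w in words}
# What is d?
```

{'cat': 6, 'bee': 6, 'ox': 5, 'eagle': 8, 'fish': 7}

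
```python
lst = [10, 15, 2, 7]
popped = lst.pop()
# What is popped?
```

7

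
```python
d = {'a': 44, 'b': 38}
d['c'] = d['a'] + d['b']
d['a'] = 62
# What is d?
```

After line 1: d = {'a': 44, 'b': 38}
After line 2 (d['c'] = 44 + 38): d = {'a': 44, 'b': 38, 'c': 82}
After line 3: d = {'a': 62, 'b': 38, 'c': 82}

{'a': 62, 'b': 38, 'c': 82}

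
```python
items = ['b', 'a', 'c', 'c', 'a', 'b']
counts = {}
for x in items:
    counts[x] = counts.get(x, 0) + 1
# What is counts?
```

Initial: counts = {}, items = ['b', 'a', 'c', 'c', 'a', 'b']
See 'b': counts = {'b': 1}
See 'a': counts = {'b': 1, 'a': 1}
See 'c': counts = {'b': 1, 'a': 1, 'c': 1}
See 'c': counts = {'b': 1, 'a': 1, 'c': 2}
See 'a': counts = {'b': 1, 'a': 2, 'c': 2}
See 'b': counts = {'b': 2, 'a': 2, 'c': 2}

{'b': 2, 'a': 2, 'c': 2}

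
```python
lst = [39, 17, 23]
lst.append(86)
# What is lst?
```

[39, 17, 23, 86]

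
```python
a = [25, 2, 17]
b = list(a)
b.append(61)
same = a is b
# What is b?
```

After line 1: a = [25, 2, 17]
After line 2 (b = list(a) is a shallow copy, new object): a = [25, 2, 17], b = [25, 2, 17]
After line 3 (append only mutates b): a = [25, 2, 17], b = [25, 2, 17, 61]
After line 4 (same = a is b; different objects -> False): same = False

[25, 2, 17, 61]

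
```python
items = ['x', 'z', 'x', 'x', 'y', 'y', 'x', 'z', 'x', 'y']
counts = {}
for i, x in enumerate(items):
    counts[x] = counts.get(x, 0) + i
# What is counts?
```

Initial: counts = {}, items = ['x', 'z', 'x', 'x', 'y', 'y', 'x', 'z', 'x', 'y']
i=0, x='x': counts = {'x': 0}
i=1, x='z': counts = {'x': 0, 'z': 1}
i=2, x='x': counts = {'x': 2, 'z': 1}
i=3, x='x': counts = {'x': 5, 'z': 1}
i=4, x='y': counts = {'x': 5, 'z': 1, 'y': 4}
i=5, x='y': counts = {'x': 5, 'z': 1, 'y': 9}
i=6, x='x': counts = {'x': 11, 'z': 1, 'y': 9}
i=7, x='z': counts = {'x': 11, 'z': 8, 'y': 9}
i=8, x='x': counts = {'x': 19, 'z': 8, 'y': 9}
i=9, x='y': counts = {'x': 19, 'z': 8, 'y': 18}

{'x': 19, 'z': 8, 'y': 18}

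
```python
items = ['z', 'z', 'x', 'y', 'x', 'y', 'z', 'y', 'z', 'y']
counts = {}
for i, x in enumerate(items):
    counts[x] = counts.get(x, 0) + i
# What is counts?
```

Initial: counts = {}, items = ['z', 'z', 'x', 'y', 'x', 'y', 'z', 'y', 'z', 'y']
i=0, x='z': counts = {'z': 0}
i=1, x='z': counts = {'z': 1}
i=2, x='x': counts = {'z': 1, 'x': 2}
i=3, x='y': counts = {'z': 1, 'x': 2, 'y': 3}
i=4, x='x': counts = {'z': 1, 'x': 6, 'y': 3}
i=5, x='y': counts = {'z': 1, 'x': 6, 'y': 8}
i=6, x='z': counts = {'z': 7, 'x': 6, 'y': 8}
i=7, x='y': counts = {'z': 7, 'x': 6, 'y': 15}
i=8, x='z': counts = {'z': 15, 'x': 6, 'y': 15}
i=9, x='y': counts = {'z': 15, 'x': 6, 'y': 24}

{'z': 15, 'x': 6, 'y': 24}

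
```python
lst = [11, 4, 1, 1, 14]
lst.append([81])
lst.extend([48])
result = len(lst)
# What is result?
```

After line 1: lst = [11, 4, 1, 1, 14]
After line 2 (append adds [81] as single element): lst = [11, 4, 1, 1, 14, [81]]
After line 3 (extend unpacks [48], adds 48): lst = [11, 4, 1, 1, 14, [81], 48]
After line 4: result = len(lst) = 7

7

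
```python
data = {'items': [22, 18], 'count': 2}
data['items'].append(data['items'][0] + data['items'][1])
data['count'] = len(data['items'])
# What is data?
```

After line 1: data = {'items': [22, 18], 'count': 2}
After line 2 (append 22 + 18 = 40): data = {'items': [22, 18, 40], 'count': 2}
After line 3 (count = len(items) = 3): data = {'items': [22, 18, 40], 'count': 3}

{'items': [22, 18, 40], 'count': 3}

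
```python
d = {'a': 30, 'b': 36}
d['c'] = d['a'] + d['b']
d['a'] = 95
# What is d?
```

After line 1: d = {'a': 30, 'b': 36}
After line 2 (d['c'] = 30 + 36): d = {'a': 30, 'b': 36, 'c': 66}
After line 3: d = {'a': 95, 'b': 36, 'c': 66}

{'a': 95, 'b': 36, 'c': 66}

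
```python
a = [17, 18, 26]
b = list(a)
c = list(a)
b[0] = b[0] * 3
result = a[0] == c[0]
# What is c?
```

After line 1: a = [17, 18, 26]
After line 2 (b = list(a), copy): a = [17, 18, 26], b = [17, 18, 26]
After line 3 (c = list(a) is a copy, new object): c = [17, 18, 26]
After line 4 (b[0] = 17 * 3 = 51; only b mutates (copy)): a = [17, 18, 26], b = [51, 18, 26], c = [17, 18, 26]
After line 5 (a[0] = 17, c[0] = 17; result = True)

[17, 18, 26]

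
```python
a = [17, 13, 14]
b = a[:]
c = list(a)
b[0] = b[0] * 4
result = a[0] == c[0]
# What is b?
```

After line 1: a = [17, 13, 14]
After line 2 (b = a[:], copy): a = [17, 13, 14], b = [17, 13, 14]
After line 3 (c = list(a) is a copy, new object): c = [17, 13, 14]
After line 4 (b[0] = 17 * 4 = 68; only b mutates (copy)): a = [17, 13, 14], b = [68, 13, 14], c = [17, 13, 14]
After line 5 (a[0] = 17, c[0] = 17; result = True)

[68, 13, 14]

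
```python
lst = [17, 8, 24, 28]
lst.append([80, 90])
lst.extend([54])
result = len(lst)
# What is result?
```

After line 1: lst = [17, 8, 24, 28]
After line 2 (append adds [80, 90] as single element): lst = [17, 8, 24, 28, [80, 90]]
After line 3 (extend unpacks [54], adds 54): lst = [17, 8, 24, 28, [80, 90], 54]
After line 4: result = len(lst) = 6

6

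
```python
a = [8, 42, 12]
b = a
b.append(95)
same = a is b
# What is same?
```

After line 1: a = [8, 42, 12]
After line 2 (b = a is an alias, same object): a = [8, 42, 12], b = [8, 42, 12]
After line 3 (b.append mutates the shared list): a = [8, 42, 12, 95], b = [8, 42, 12, 95]
After line 4 (same = a is b; same object -> True): same = True

True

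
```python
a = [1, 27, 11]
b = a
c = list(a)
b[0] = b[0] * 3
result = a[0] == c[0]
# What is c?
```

After line 1: a = [1, 27, 11]
After line 2 (b = a, alias): a = [1, 27, 11], b = [1, 27, 11]
After line 3 (c = list(a) is a copy, new object): c = [1, 27, 11]
After line 4 (b[0] = 1 * 3 = 3; mutates shared a/b): a = b = [3, 27, 11], c = [1, 27, 11]
After line 5 (a[0] = 3, c[0] = 1; result = False)

[1, 27, 11]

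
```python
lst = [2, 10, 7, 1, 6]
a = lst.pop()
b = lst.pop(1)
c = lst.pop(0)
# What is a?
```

After line 1: lst = [2, 10, 7, 1, 6]
After line 2 (pop() -> a = 6): lst = [2, 10, 7, 1]
After line 3 (pop(1) -> b = 10): lst = [2, 7, 1]
After line 4 (pop(0) -> c = 2): lst = [7, 1]

6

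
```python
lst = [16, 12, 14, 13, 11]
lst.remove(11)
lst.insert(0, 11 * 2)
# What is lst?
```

After line 1: lst = [16, 12, 14, 13, 11]
After line 2 (remove first 11): lst = [16, 12, 14, 13]
After line 3 (insert 22 at index 0): lst = [22, 16, 12, 14, 13]

[22, 16, 12, 14, 13]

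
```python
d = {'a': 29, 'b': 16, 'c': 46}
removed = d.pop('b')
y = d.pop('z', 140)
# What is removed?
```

After line 1: d = {'a': 29, 'b': 16, 'c': 46}
After line 2 (pop 'b' returns 16): d = {'a': 29, 'c': 46}, removed = 16
After line 3 (pop 'z' missing, returns default 140): d = {'a': 29, 'c': 46}, y = 140

16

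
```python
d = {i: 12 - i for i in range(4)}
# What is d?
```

{0: 12, 1: 11, 2: 10, 3: 9}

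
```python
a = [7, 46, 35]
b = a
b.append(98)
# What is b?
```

After line 1: a = [7, 46, 35]
After line 2 (b = a is an alias, same object): a = [7, 46, 35], b = [7, 46, 35]
After line 3 (b.append mutates the shared list): a = [7, 46, 35, 98], b = [7, 46, 35, 98]

[7, 46, 35, 98]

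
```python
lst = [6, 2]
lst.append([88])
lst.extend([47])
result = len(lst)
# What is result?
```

After line 1: lst = [6, 2]
After line 2 (append adds [88] as single element): lst = [6, 2, [88]]
After line 3 (extend unpacks [47], adds 47): lst = [6, 2, [88], 47]
After line 4: result = len(lst) = 4

4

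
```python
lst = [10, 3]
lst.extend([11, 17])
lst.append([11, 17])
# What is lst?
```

After line 1: lst = [10, 3]
After line 2 (extend unpacks [11, 17]): lst = [10, 3, 11, 17]
After line 3 (append adds [11, 17] as single element): lst = [10, 3, 11, 17, [11, 17]]

[10, 3, 11, 17, [11, 17]]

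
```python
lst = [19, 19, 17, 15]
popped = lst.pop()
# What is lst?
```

[19, 19, 17]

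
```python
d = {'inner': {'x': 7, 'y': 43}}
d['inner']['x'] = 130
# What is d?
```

After line 1: d = {'inner': {'x': 7, 'y': 43}}
After line 2 (inner x overwritten): d = {'inner': {'x': 130, 'y': 43}}

{'inner': {'x': 130, 'y': 43}}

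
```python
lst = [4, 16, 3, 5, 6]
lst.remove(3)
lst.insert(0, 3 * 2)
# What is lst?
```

After line 1: lst = [4, 16, 3, 5, 6]
After line 2 (remove first 3): lst = [4, 16, 5, 6]
After line 3 (insert 6 at index 0): lst = [6, 4, 16, 5, 6]

[6, 4, 16, 5, 6]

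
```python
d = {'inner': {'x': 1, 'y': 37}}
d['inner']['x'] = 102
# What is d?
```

After line 1: d = {'inner': {'x': 1, 'y': 37}}
After line 2 (inner x overwritten): d = {'inner': {'x': 102, 'y': 37}}

{'inner': {'x': 102, 'y': 37}}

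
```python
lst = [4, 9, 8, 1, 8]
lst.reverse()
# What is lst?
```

[8, 1, 8, 9, 4]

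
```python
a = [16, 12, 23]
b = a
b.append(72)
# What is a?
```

After line 1: a = [16, 12, 23]
After line 2 (b = a is an alias, same object): a = [16, 12, 23], b = [16, 12, 23]
After line 3 (b.append mutates the shared list): a = [16, 12, 23, 72], b = [16, 12, 23, 72]

[16, 12, 23, 72]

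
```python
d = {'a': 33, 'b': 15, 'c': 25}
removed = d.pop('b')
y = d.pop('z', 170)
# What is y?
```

After line 1: d = {'a': 33, 'b': 15, 'c': 25}
After line 2 (pop 'b' returns 15): d = {'a': 33, 'c': 25}, removed = 15
After line 3 (pop 'z' missing, returns default 170): d = {'a': 33, 'c': 25}, y = 170

170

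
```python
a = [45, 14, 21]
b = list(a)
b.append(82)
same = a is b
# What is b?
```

After line 1: a = [45, 14, 21]
After line 2 (b = list(a) is a shallow copy, new object): a = [45, 14, 21], b = [45, 14, 21]
After line 3 (append only mutates b): a = [45, 14, 21], b = [45, 14, 21, 82]
After line 4 (same = a is b; different objects -> False): same = False

[45, 14, 21, 82]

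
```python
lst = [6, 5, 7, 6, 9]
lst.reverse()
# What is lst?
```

[9, 6, 7, 5, 6]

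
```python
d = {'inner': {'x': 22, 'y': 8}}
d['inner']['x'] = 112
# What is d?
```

After line 1: d = {'inner': {'x': 22, 'y': 8}}
After line 2 (inner x overwritten): d = {'inner': {'x': 112, 'y': 8}}

{'inner': {'x': 112, 'y': 8}}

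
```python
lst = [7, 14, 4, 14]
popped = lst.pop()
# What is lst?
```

[7, 14, 4]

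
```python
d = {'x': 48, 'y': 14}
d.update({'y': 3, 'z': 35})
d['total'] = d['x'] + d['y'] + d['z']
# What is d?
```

After line 1: d = {'x': 48, 'y': 14}
After line 2 (y overwritten, z added): d = {'x': 48, 'y': 3, 'z': 35}
After line 3 (total = 48 + 3 + 35 = 86): d = {'x': 48, 'y': 3, 'z': 35, 'total': 86}

{'x': 48, 'y': 3, 'z': 35, 'total': 86}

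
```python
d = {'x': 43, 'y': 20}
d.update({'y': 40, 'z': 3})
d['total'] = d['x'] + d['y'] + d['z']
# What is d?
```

After line 1: d = {'x': 43, 'y': 20}
After line 2 (y overwritten, z added): d = {'x': 43, 'y': 40, 'z': 3}
After line 3 (total = 43 + 40 + 3 = 86): d = {'x': 43, 'y': 40, 'z': 3, 'total': 86}

{'x': 43, 'y': 40, 'z': 3, 'total': 86}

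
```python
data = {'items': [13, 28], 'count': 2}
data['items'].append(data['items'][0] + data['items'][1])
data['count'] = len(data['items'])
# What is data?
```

After line 1: data = {'items': [13, 28], 'count': 2}
After line 2 (append 13 + 28 = 41): data = {'items': [13, 28, 41], 'count': 2}
After line 3 (count = len(items) = 3): data = {'items': [13, 28, 41], 'count': 3}

{'items': [13, 28, 41], 'count': 3}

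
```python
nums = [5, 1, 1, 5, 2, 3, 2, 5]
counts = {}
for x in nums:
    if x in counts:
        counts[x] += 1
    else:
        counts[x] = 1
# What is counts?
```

Initial: counts = {}, nums = [5, 1, 1, 5, 2, 3, 2, 5]
See 5: counts = {5: 1}
See 1: counts = {5: 1, 1: 1}
See 1: counts = {5: 1, 1: 2}
See 5: counts = {5: 2, 1: 2}
See 2: counts = {5: 2, 1: 2, 2: 1}
See 3: counts = {5: 2, 1: 2, 2: 1, 3: 1}
See 2: counts = {5: 2, 1: 2, 2: 2, 3: 1}
See 5: counts = {5: 3, 1: 2, 2: 2, 3: 1}

{5: 3, 1: 2, 2: 2, 3: 1}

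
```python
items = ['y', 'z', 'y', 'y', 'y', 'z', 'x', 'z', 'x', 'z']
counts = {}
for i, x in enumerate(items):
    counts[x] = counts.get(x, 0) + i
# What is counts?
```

Initial: counts = {}, items = ['y', 'z', 'y', 'y', 'y', 'z', 'x', 'z', 'x', 'z']
i=0, x='y': counts = {'y': 0}
i=1, x='z': counts = {'y': 0, 'z': 1}
i=2, x='y': counts = {'y': 2, 'z': 1}
i=3, x='y': counts = {'y': 5, 'z': 1}
i=4, x='y': counts = {'y': 9, 'z': 1}
i=5, x='z': counts = {'y': 9, 'z': 6}
i=6, x='x': counts = {'y': 9, 'z': 6, 'x': 6}
i=7, x='z': counts = {'y': 9, 'z': 13, 'x': 6}
i=8, x='x': counts = {'y': 9, 'z': 13, 'x': 14}
i=9, x='z': counts = {'y': 9, 'z': 22, 'x': 14}

{'y': 9, 'z': 22, 'x': 14}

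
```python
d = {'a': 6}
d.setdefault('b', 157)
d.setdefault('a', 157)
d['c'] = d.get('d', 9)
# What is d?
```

After line 1: d = {'a': 6}
After line 2 (setdefault adds 'b'=157): d = {'a': 6, 'b': 157}
After line 3 (setdefault 'a' no-op, already exists): d = {'a': 6, 'b': 157}
After line 4 (get('d', 9) returns default since 'd' not in d): d = {'a': 6, 'b': 157, 'c': 9}

{'a': 6, 'b': 157, 'c': 9}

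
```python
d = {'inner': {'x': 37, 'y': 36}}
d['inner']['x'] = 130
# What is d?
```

After line 1: d = {'inner': {'x': 37, 'y': 36}}
After line 2 (inner x overwritten): d = {'inner': {'x': 130, 'y': 36}}

{'inner': {'x': 130, 'y': 36}}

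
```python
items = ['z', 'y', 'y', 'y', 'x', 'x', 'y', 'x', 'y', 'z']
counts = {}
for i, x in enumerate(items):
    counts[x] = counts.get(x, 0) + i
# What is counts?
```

Initial: counts = {}, items = ['z', 'y', 'y', 'y', 'x', 'x', 'y', 'x', 'y', 'z']
i=0, x='z': counts = {'z': 0}
i=1, x='y': counts = {'z': 0, 'y': 1}
i=2, x='y': counts = {'z': 0, 'y': 3}
i=3, x='y': counts = {'z': 0, 'y': 6}
i=4, x='x': counts = {'z': 0, 'y': 6, 'x': 4}
i=5, x='x': counts = {'z': 0, 'y': 6, 'x': 9}
i=6, x='y': counts = {'z': 0, 'y': 12, 'x': 9}
i=7, x='x': counts = {'z': 0, 'y': 12, 'x': 16}
i=8, x='y': counts = {'z': 0, 'y': 20, 'x': 16}
i=9, x='z': counts = {'z': 9, 'y': 20, 'x': 16}

{'z': 9, 'y': 20, 'x': 16}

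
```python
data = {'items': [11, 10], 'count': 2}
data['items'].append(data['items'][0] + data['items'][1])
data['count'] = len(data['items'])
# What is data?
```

After line 1: data = {'items': [11, 10], 'count': 2}
After line 2 (append 11 + 10 = 21): data = {'items': [11, 10, 21], 'count': 2}
After line 3 (count = len(items) = 3): data = {'items': [11, 10, 21], 'count': 3}

{'items': [11, 10, 21], 'count': 3}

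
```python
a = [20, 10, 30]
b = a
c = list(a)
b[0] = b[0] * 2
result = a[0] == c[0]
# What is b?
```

After line 1: a = [20, 10, 30]
After line 2 (b = a, alias): a = [20, 10, 30], b = [20, 10, 30]
After line 3 (c = list(a) is a copy, new object): c = [20, 10, 30]
After line 4 (b[0] = 20 * 2 = 40; mutates shared a/b): a = b = [40, 10, 30], c = [20, 10, 30]
After line 5 (a[0] = 40, c[0] = 20; result = False)

[40, 10, 30]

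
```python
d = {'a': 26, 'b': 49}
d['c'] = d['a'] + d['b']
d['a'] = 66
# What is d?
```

After line 1: d = {'a': 26, 'b': 49}
After line 2 (d['c'] = 26 + 49): d = {'a': 26, 'b': 49, 'c': 75}
After line 3: d = {'a': 66, 'b': 49, 'c': 75}

{'a': 66, 'b': 49, 'c': 75}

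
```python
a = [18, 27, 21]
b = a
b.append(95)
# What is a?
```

After line 1: a = [18, 27, 21]
After line 2 (b = a is an alias, same object): a = [18, 27, 21], b = [18, 27, 21]
After line 3 (b.append mutates the shared list): a = [18, 27, 21, 95], b = [18, 27, 21, 95]

[18, 27, 21, 95]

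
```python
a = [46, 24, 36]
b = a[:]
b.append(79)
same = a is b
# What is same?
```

After line 1: a = [46, 24, 36]
After line 2 (b = a[:] is a shallow copy, new object): a = [46, 24, 36], b = [46, 24, 36]
After line 3 (append only mutates b): a = [46, 24, 36], b = [46, 24, 36, 79]
After line 4 (same = a is b; different objects -> False): same = False

False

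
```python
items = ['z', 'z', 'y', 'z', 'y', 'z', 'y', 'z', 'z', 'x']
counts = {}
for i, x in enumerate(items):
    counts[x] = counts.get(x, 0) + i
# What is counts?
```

Initial: counts = {}, items = ['z', 'z', 'y', 'z', 'y', 'z', 'y', 'z', 'z', 'x']
i=0, x='z': counts = {'z': 0}
i=1, x='z': counts = {'z': 1}
i=2, x='y': counts = {'z': 1, 'y': 2}
i=3, x='z': counts = {'z': 4, 'y': 2}
i=4, x='y': counts = {'z': 4, 'y': 6}
i=5, x='z': counts = {'z': 9, 'y': 6}
i=6, x='y': counts = {'z': 9, 'y': 12}
i=7, x='z': counts = {'z': 16, 'y': 12}
i=8, x='z': counts = {'z': 24, 'y': 12}
i=9, x='x': counts = {'z': 24, 'y': 12, 'x': 9}

{'z': 24, 'y': 12, 'x': 9}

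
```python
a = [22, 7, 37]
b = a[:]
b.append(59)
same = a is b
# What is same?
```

After line 1: a = [22, 7, 37]
After line 2 (b = a[:] is a shallow copy, new object): a = [22, 7, 37], b = [22, 7, 37]
After line 3 (append only mutates b): a = [22, 7, 37], b = [22, 7, 37, 59]
After line 4 (same = a is b; different objects -> False): same = False

False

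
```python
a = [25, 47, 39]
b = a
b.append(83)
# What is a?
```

After line 1: a = [25, 47, 39]
After line 2 (b = a is an alias, same object): a = [25, 47, 39], b = [25, 47, 39]
After line 3 (b.append mutates the shared list): a = [25, 47, 39, 83], b = [25, 47, 39, 83]

[25, 47, 39, 83]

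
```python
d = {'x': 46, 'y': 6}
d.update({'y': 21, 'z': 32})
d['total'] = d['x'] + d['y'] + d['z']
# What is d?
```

After line 1: d = {'x': 46, 'y': 6}
After line 2 (y overwritten, z added): d = {'x': 46, 'y': 21, 'z': 32}
After line 3 (total = 46 + 21 + 32 = 99): d = {'x': 46, 'y': 21, 'z': 32, 'total': 99}

{'x': 46, 'y': 21, 'z': 32, 'total': 99}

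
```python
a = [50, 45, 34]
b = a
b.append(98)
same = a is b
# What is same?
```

After line 1: a = [50, 45, 34]
After line 2 (b = a is an alias, same object): a = [50, 45, 34], b = [50, 45, 34]
After line 3 (b.append mutates the shared list): a = [50, 45, 34, 98], b = [50, 45, 34, 98]
After line 4 (same = a is b; same object -> True): same = True

True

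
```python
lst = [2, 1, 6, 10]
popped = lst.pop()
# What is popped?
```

10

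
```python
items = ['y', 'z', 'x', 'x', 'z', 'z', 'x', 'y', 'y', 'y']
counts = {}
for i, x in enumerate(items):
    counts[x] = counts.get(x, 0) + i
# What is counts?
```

Initial: counts = {}, items = ['y', 'z', 'x', 'x', 'z', 'z', 'x', 'y', 'y', 'y']
i=0, x='y': counts = {'y': 0}
i=1, x='z': counts = {'y': 0, 'z': 1}
i=2, x='x': counts = {'y': 0, 'z': 1, 'x': 2}
i=3, x='x': counts = {'y': 0, 'z': 1, 'x': 5}
i=4, x='z': counts = {'y': 0, 'z': 5, 'x': 5}
i=5, x='z': counts = {'y': 0, 'z': 10, 'x': 5}
i=6, x='x': counts = {'y': 0, 'z': 10, 'x': 11}
i=7, x='y': counts = {'y': 7, 'z': 10, 'x': 11}
i=8, x='y': counts = {'y': 15, 'z': 10, 'x': 11}
i=9, x='y': counts = {'y': 24, 'z': 10, 'x': 11}

{'y': 24, 'z': 10, 'x': 11}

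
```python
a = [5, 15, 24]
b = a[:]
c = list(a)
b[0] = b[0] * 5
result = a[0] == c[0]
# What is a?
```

After line 1: a = [5, 15, 24]
After line 2 (b = a[:], copy): a = [5, 15, 24], b = [5, 15, 24]
After line 3 (c = list(a) is a copy, new object): c = [5, 15, 24]
After line 4 (b[0] = 5 * 5 = 25; only b mutates (copy)): a = [5, 15, 24], b = [25, 15, 24], c = [5, 15, 24]
After line 5 (a[0] = 5, c[0] = 5; result = True)

[5, 15, 24]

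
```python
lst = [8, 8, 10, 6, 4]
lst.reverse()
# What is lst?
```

[4, 6, 10, 8, 8]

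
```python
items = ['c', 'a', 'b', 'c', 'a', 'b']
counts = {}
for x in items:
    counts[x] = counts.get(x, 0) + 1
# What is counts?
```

Initial: counts = {}, items = ['c', 'a', 'b', 'c', 'a', 'b']
See 'c': counts = {'c': 1}
See 'a': counts = {'c': 1, 'a': 1}
See 'b': counts = {'c': 1, 'a': 1, 'b': 1}
See 'c': counts = {'c': 2, 'a': 1, 'b': 1}
See 'a': counts = {'c': 2, 'a': 2, 'b': 1}
See 'b': counts = {'c': 2, 'a': 2, 'b': 2}

{'c': 2, 'a': 2, 'b': 2}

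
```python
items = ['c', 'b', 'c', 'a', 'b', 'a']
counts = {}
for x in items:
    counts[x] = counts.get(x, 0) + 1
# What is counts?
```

Initial: counts = {}, items = ['c', 'b', 'c', 'a', 'b', 'a']
See 'c': counts = {'c': 1}
See 'b': counts = {'c': 1, 'b': 1}
See 'c': counts = {'c': 2, 'b': 1}
See 'a': counts = {'c': 2, 'b': 1, 'a': 1}
See 'b': counts = {'c': 2, 'b': 2, 'a': 1}
See 'a': counts = {'c': 2, 'b': 2, 'a': 2}

{'c': 2, 'b': 2, 'a': 2}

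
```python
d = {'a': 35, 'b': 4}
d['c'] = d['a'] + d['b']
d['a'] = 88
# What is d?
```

After line 1: d = {'a': 35, 'b': 4}
After line 2 (d['c'] = 35 + 4): d = {'a': 35, 'b': 4, 'c': 39}
After line 3: d = {'a': 88, 'b': 4, 'c': 39}

{'a': 88, 'b': 4, 'c': 39}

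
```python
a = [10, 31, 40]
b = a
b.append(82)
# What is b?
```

After line 1: a = [10, 31, 40]
After line 2 (b = a is an alias, same object): a = [10, 31, 40], b = [10, 31, 40]
After line 3 (b.append mutates the shared list): a = [10, 31, 40, 82], b = [10, 31, 40, 82]

[10, 31, 40, 82]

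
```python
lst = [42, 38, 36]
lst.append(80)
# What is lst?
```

[42, 38, 36, 80]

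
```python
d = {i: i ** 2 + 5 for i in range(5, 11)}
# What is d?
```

{5: 30, 6: 41, 7: 54, 8: 69, 9: 86, 10: 105}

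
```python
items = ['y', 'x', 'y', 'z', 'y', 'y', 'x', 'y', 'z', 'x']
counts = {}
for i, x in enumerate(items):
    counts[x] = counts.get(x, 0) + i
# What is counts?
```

Initial: counts = {}, items = ['y', 'x', 'y', 'z', 'y', 'y', 'x', 'y', 'z', 'x']
i=0, x='y': counts = {'y': 0}
i=1, x='x': counts = {'y': 0, 'x': 1}
i=2, x='y': counts = {'y': 2, 'x': 1}
i=3, x='z': counts = {'y': 2, 'x': 1, 'z': 3}
i=4, x='y': counts = {'y': 6, 'x': 1, 'z': 3}
i=5, x='y': counts = {'y': 11, 'x': 1, 'z': 3}
i=6, x='x': counts = {'y': 11, 'x': 7, 'z': 3}
i=7, x='y': counts = {'y': 18, 'x': 7, 'z': 3}
i=8, x='z': counts = {'y': 18, 'x': 7, 'z': 11}
i=9, x='x': counts = {'y': 18, 'x': 16, 'z': 11}

{'y': 18, 'x': 16, 'z': 11}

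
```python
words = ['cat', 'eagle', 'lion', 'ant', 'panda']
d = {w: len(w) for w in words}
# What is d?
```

{'cat': 3, 'eagle': 5, 'lion': 4, 'ant': 3, 'panda': 5}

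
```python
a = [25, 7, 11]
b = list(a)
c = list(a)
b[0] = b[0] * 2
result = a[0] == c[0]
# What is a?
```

After line 1: a = [25, 7, 11]
After line 2 (b = list(a), copy): a = [25, 7, 11], b = [25, 7, 11]
After line 3 (c = list(a) is a copy, new object): c = [25, 7, 11]
After line 4 (b[0] = 25 * 2 = 50; only b mutates (copy)): a = [25, 7, 11], b = [50, 7, 11], c = [25, 7, 11]
After line 5 (a[0] = 25, c[0] = 25; result = True)

[25, 7, 11]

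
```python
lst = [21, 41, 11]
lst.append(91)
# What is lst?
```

[21, 41, 11, 91]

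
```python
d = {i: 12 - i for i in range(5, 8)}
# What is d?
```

{5: 7, 6: 6, 7: 5}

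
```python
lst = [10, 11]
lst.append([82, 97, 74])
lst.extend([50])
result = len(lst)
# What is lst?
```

After line 1: lst = [10, 11]
After line 2 (append adds [82, 97, 74] as single element): lst = [10, 11, [82, 97, 74]]
After line 3 (extend unpacks [50], adds 50): lst = [10, 11, [82, 97, 74], 50]
After line 4: result = len(lst) = 4

[10, 11, [82, 97, 74], 50]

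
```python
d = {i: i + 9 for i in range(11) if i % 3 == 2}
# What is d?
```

{2: 11, 5: 14, 8: 17}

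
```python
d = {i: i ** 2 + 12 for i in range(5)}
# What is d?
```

{0: 12, 1: 13, 2: 16, 3: 21, 4: 28}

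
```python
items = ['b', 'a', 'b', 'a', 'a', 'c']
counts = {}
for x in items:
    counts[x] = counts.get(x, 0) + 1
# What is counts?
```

Initial: counts = {}, items = ['b', 'a', 'b', 'a', 'a', 'c']
See 'b': counts = {'b': 1}
See 'a': counts = {'b': 1, 'a': 1}
See 'b': counts = {'b': 2, 'a': 1}
See 'a': counts = {'b': 2, 'a': 2}
See 'a': counts = {'b': 2, 'a': 3}
See 'c': counts = {'b': 2, 'a': 3, 'c': 1}

{'b': 2, 'a': 3, 'c': 1}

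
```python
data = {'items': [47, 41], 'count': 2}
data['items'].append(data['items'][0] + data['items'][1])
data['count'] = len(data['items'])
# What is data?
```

After line 1: data = {'items': [47, 41], 'count': 2}
After line 2 (append 47 + 41 = 88): data = {'items': [47, 41, 88], 'count': 2}
After line 3 (count = len(items) = 3): data = {'items': [47, 41, 88], 'count': 3}

{'items': [47, 41, 88], 'count': 3}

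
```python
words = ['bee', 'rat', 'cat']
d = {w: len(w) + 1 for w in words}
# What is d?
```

{'bee': 4, 'rat': 4, 'cat': 4}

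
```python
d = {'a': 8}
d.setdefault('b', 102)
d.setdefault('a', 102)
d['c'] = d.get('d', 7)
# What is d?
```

After line 1: d = {'a': 8}
After line 2 (setdefault adds 'b'=102): d = {'a': 8, 'b': 102}
After line 3 (setdefault 'a' no-op, already exists): d = {'a': 8, 'b': 102}
After line 4 (get('d', 7) returns default since 'd' not in d): d = {'a': 8, 'b': 102, 'c': 7}

{'a': 8, 'b': 102, 'c': 7}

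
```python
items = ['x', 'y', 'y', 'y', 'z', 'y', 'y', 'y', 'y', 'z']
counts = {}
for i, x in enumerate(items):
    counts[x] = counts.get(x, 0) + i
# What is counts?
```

Initial: counts = {}, items = ['x', 'y', 'y', 'y', 'z', 'y', 'y', 'y', 'y', 'z']
i=0, x='x': counts = {'x': 0}
i=1, x='y': counts = {'x': 0, 'y': 1}
i=2, x='y': counts = {'x': 0, 'y': 3}
i=3, x='y': counts = {'x': 0, 'y': 6}
i=4, x='z': counts = {'x': 0, 'y': 6, 'z': 4}
i=5, x='y': counts = {'x': 0, 'y': 11, 'z': 4}
i=6, x='y': counts = {'x': 0, 'y': 17, 'z': 4}
i=7, x='y': counts = {'x': 0, 'y': 24, 'z': 4}
i=8, x='y': counts = {'x': 0, 'y': 32, 'z': 4}
i=9, x='z': counts = {'x': 0, 'y': 32, 'z': 13}

{'x': 0, 'y': 32, 'z': 13}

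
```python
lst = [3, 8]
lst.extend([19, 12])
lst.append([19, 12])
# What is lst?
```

After line 1: lst = [3, 8]
After line 2 (extend unpacks [19, 12]): lst = [3, 8, 19, 12]
After line 3 (append adds [19, 12] as single element): lst = [3, 8, 19, 12, [19, 12]]

[3, 8, 19, 12, [19, 12]]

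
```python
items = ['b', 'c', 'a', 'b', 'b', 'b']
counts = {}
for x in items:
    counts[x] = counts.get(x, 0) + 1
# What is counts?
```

Initial: counts = {}, items = ['b', 'c', 'a', 'b', 'b', 'b']
See 'b': counts = {'b': 1}
See 'c': counts = {'b': 1, 'c': 1}
See 'a': counts = {'b': 1, 'c': 1, 'a': 1}
See 'b': counts = {'b': 2, 'c': 1, 'a': 1}
See 'b': counts = {'b': 3, 'c': 1, 'a': 1}
See 'b': counts = {'b': 4, 'c': 1, 'a': 1}

{'b': 4, 'c': 1, 'a': 1}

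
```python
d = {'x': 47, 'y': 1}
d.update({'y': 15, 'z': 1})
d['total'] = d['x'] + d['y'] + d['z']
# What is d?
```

After line 1: d = {'x': 47, 'y': 1}
After line 2 (y overwritten, z added): d = {'x': 47, 'y': 15, 'z': 1}
After line 3 (total = 47 + 15 + 1 = 63): d = {'x': 47, 'y': 15, 'z': 1, 'total': 63}

{'x': 47, 'y': 15, 'z': 1, 'total': 63}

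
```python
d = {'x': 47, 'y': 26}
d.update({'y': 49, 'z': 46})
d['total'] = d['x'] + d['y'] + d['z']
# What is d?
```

After line 1: d = {'x': 47, 'y': 26}
After line 2 (y overwritten, z added): d = {'x': 47, 'y': 49, 'z': 46}
After line 3 (total = 47 + 49 + 46 = 142): d = {'x': 47, 'y': 49, 'z': 46, 'total': 142}

{'x': 47, 'y': 49, 'z': 46, 'total': 142}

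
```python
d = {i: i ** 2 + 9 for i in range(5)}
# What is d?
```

{0: 9, 1: 10, 2: 13, 3: 18, 4: 25}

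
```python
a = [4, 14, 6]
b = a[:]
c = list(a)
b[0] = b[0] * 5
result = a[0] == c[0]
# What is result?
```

After line 1: a = [4, 14, 6]
After line 2 (b = a[:], copy): a = [4, 14, 6], b = [4, 14, 6]
After line 3 (c = list(a) is a copy, new object): c = [4, 14, 6]
After line 4 (b[0] = 4 * 5 = 20; only b mutates (copy)): a = [4, 14, 6], b = [20, 14, 6], c = [4, 14, 6]
After line 5 (a[0] = 4, c[0] = 4; result = True)

True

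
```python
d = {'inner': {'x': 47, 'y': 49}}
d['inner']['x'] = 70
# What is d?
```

After line 1: d = {'inner': {'x': 47, 'y': 49}}
After line 2 (inner x overwritten): d = {'inner': {'x': 70, 'y': 49}}

{'inner': {'x': 70, 'y': 49}}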